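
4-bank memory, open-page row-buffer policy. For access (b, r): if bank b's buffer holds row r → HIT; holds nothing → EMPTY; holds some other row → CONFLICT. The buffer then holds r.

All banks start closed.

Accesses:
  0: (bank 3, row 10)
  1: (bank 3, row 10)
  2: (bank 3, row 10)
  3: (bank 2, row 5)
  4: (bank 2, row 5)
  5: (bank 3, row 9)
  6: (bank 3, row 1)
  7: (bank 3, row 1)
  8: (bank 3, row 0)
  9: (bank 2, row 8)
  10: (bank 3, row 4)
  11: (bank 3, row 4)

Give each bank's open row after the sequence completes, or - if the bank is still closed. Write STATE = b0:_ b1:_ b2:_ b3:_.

STATE = b0:- b1:- b2:8 b3:4

#0 (3,10) E
#1 (3,10) H  (was 10)
#2 (3,10) H  (was 10)
#3 (2,5) E
#4 (2,5) H  (was 5)
#5 (3,9) C  (was 10)
#6 (3,1) C  (was 9)
#7 (3,1) H  (was 1)
#8 (3,0) C  (was 1)
#9 (2,8) C  (was 5)
#10 (3,4) C  (was 0)
#11 (3,4) H  (was 4)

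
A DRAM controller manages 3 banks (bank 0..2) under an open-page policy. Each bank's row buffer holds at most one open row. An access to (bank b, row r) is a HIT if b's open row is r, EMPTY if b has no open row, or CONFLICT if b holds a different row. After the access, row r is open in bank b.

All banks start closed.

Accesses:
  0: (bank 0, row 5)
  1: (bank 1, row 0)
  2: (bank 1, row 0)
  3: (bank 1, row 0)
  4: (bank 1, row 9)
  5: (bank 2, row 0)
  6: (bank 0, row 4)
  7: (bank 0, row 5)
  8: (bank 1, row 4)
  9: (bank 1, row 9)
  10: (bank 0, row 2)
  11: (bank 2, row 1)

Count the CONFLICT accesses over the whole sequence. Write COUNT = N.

step 0: bank0 None->5 [EMPTY]
step 1: bank1 None->0 [EMPTY]
step 2: bank1 0->0 [HIT]
step 3: bank1 0->0 [HIT]
step 4: bank1 0->9 [CONFLICT]
step 5: bank2 None->0 [EMPTY]
step 6: bank0 5->4 [CONFLICT]
step 7: bank0 4->5 [CONFLICT]
step 8: bank1 9->4 [CONFLICT]
step 9: bank1 4->9 [CONFLICT]
step 10: bank0 5->2 [CONFLICT]
step 11: bank2 0->1 [CONFLICT]

COUNT = 7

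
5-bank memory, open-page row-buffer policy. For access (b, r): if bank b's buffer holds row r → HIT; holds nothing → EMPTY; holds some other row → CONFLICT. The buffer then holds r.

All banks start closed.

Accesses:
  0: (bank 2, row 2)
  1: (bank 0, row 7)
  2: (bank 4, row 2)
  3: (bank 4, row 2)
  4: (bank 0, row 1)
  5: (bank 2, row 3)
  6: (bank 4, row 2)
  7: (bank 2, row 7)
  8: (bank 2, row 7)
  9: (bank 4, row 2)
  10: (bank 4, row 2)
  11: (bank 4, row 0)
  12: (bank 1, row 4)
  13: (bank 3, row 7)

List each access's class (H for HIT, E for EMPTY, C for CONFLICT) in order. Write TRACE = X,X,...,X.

step 0: bank2 None->2 [EMPTY]
step 1: bank0 None->7 [EMPTY]
step 2: bank4 None->2 [EMPTY]
step 3: bank4 2->2 [HIT]
step 4: bank0 7->1 [CONFLICT]
step 5: bank2 2->3 [CONFLICT]
step 6: bank4 2->2 [HIT]
step 7: bank2 3->7 [CONFLICT]
step 8: bank2 7->7 [HIT]
step 9: bank4 2->2 [HIT]
step 10: bank4 2->2 [HIT]
step 11: bank4 2->0 [CONFLICT]
step 12: bank1 None->4 [EMPTY]
step 13: bank3 None->7 [EMPTY]

TRACE = E,E,E,H,C,C,H,C,H,H,H,C,E,E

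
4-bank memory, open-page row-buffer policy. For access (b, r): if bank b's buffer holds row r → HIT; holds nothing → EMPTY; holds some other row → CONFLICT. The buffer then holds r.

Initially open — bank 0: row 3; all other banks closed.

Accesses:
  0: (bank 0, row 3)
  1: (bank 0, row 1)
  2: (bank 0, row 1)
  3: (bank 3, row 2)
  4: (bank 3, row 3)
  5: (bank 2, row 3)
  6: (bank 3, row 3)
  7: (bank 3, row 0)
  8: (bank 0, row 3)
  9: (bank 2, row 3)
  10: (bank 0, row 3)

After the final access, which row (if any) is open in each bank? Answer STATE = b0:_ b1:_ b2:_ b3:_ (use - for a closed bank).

STATE = b0:3 b1:- b2:3 b3:0

step 0: bank0 3->3 [HIT]
step 1: bank0 3->1 [CONFLICT]
step 2: bank0 1->1 [HIT]
step 3: bank3 None->2 [EMPTY]
step 4: bank3 2->3 [CONFLICT]
step 5: bank2 None->3 [EMPTY]
step 6: bank3 3->3 [HIT]
step 7: bank3 3->0 [CONFLICT]
step 8: bank0 1->3 [CONFLICT]
step 9: bank2 3->3 [HIT]
step 10: bank0 3->3 [HIT]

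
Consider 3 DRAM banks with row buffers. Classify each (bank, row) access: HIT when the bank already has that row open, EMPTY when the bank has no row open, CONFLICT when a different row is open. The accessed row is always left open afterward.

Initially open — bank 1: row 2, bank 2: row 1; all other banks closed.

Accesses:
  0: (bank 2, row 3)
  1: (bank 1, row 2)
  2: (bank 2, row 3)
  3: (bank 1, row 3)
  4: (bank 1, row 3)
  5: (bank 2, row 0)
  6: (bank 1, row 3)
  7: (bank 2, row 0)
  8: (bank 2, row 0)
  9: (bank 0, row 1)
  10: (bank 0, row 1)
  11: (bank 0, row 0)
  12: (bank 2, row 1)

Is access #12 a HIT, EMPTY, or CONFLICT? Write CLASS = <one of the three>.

CLASS = CONFLICT

#0 (2,3) C  (was 1)
#1 (1,2) H  (was 2)
#2 (2,3) H  (was 3)
#3 (1,3) C  (was 2)
#4 (1,3) H  (was 3)
#5 (2,0) C  (was 3)
#6 (1,3) H  (was 3)
#7 (2,0) H  (was 0)
#8 (2,0) H  (was 0)
#9 (0,1) E
#10 (0,1) H  (was 1)
#11 (0,0) C  (was 1)
#12 (2,1) C  (was 0)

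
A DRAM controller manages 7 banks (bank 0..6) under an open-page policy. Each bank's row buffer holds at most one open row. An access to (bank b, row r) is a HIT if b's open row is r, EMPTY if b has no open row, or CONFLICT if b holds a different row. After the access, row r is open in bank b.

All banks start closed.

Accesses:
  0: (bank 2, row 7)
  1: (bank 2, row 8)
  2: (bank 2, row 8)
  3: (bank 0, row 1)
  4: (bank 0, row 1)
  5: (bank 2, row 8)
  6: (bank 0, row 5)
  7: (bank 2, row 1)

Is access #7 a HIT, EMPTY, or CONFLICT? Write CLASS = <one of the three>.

CLASS = CONFLICT

0: bank 2 row 7 — prev None → EMPTY
1: bank 2 row 8 — prev 7 → CONFLICT
2: bank 2 row 8 — prev 8 → HIT
3: bank 0 row 1 — prev None → EMPTY
4: bank 0 row 1 — prev 1 → HIT
5: bank 2 row 8 — prev 8 → HIT
6: bank 0 row 5 — prev 1 → CONFLICT
7: bank 2 row 1 — prev 8 → CONFLICT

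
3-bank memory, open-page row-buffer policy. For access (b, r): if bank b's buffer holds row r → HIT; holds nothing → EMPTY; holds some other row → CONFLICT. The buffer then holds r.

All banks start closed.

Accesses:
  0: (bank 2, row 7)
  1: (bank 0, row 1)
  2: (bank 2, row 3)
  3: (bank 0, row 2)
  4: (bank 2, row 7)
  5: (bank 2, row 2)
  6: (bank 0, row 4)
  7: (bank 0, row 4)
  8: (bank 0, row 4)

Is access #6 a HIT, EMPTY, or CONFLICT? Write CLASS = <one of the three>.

CLASS = CONFLICT

0: bank 2 row 7 — prev None → EMPTY
1: bank 0 row 1 — prev None → EMPTY
2: bank 2 row 3 — prev 7 → CONFLICT
3: bank 0 row 2 — prev 1 → CONFLICT
4: bank 2 row 7 — prev 3 → CONFLICT
5: bank 2 row 2 — prev 7 → CONFLICT
6: bank 0 row 4 — prev 2 → CONFLICT
7: bank 0 row 4 — prev 4 → HIT
8: bank 0 row 4 — prev 4 → HIT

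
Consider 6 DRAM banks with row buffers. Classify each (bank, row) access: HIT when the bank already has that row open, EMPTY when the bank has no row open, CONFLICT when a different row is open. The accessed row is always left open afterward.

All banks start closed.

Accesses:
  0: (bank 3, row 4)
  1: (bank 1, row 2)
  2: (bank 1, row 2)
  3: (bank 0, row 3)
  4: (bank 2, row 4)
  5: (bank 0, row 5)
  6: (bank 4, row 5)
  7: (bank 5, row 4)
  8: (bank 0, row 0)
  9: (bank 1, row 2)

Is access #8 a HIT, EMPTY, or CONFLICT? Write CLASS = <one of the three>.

#0 (3,4) E
#1 (1,2) E
#2 (1,2) H  (was 2)
#3 (0,3) E
#4 (2,4) E
#5 (0,5) C  (was 3)
#6 (4,5) E
#7 (5,4) E
#8 (0,0) C  (was 5)
#9 (1,2) H  (was 2)

CLASS = CONFLICT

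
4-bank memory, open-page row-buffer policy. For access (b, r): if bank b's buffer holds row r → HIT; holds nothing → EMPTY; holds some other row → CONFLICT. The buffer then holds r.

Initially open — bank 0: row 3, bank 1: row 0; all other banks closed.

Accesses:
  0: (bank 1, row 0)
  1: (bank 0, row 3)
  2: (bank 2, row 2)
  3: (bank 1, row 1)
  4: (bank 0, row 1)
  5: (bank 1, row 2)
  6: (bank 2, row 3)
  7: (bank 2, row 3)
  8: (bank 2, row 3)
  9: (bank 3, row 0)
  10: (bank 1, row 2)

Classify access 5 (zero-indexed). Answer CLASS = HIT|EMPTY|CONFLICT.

  [0] b1 r0: had r0 ⇒ H
  [1] b0 r3: had r3 ⇒ H
  [2] b2 r2: no row ⇒ E
  [3] b1 r1: had r0 ⇒ C
  [4] b0 r1: had r3 ⇒ C
  [5] b1 r2: had r1 ⇒ C
  [6] b2 r3: had r2 ⇒ C
  [7] b2 r3: had r3 ⇒ H
  [8] b2 r3: had r3 ⇒ H
  [9] b3 r0: no row ⇒ E
  [10] b1 r2: had r2 ⇒ H

CLASS = CONFLICT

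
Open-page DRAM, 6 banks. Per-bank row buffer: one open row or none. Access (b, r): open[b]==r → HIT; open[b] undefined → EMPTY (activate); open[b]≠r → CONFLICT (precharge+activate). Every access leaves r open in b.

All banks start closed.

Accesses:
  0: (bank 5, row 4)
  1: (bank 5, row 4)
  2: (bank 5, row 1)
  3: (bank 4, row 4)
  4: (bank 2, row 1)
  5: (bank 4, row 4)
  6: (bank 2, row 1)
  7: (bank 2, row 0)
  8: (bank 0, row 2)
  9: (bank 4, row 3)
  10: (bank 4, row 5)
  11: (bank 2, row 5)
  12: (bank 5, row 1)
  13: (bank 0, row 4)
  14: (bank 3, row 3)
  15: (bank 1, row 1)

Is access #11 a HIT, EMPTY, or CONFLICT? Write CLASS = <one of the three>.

CLASS = CONFLICT

#0 (5,4) E
#1 (5,4) H  (was 4)
#2 (5,1) C  (was 4)
#3 (4,4) E
#4 (2,1) E
#5 (4,4) H  (was 4)
#6 (2,1) H  (was 1)
#7 (2,0) C  (was 1)
#8 (0,2) E
#9 (4,3) C  (was 4)
#10 (4,5) C  (was 3)
#11 (2,5) C  (was 0)
#12 (5,1) H  (was 1)
#13 (0,4) C  (was 2)
#14 (3,3) E
#15 (1,1) E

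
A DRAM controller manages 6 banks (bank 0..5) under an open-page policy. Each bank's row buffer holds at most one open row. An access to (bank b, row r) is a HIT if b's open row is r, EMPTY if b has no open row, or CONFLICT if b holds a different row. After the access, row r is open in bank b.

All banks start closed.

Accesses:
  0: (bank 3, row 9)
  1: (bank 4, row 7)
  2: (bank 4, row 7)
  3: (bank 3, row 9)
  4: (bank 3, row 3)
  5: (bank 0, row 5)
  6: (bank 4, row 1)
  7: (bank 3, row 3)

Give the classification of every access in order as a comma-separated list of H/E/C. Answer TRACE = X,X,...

TRACE = E,E,H,H,C,E,C,H

0: bank 3 row 9 — prev None → EMPTY
1: bank 4 row 7 — prev None → EMPTY
2: bank 4 row 7 — prev 7 → HIT
3: bank 3 row 9 — prev 9 → HIT
4: bank 3 row 3 — prev 9 → CONFLICT
5: bank 0 row 5 — prev None → EMPTY
6: bank 4 row 1 — prev 7 → CONFLICT
7: bank 3 row 3 — prev 3 → HIT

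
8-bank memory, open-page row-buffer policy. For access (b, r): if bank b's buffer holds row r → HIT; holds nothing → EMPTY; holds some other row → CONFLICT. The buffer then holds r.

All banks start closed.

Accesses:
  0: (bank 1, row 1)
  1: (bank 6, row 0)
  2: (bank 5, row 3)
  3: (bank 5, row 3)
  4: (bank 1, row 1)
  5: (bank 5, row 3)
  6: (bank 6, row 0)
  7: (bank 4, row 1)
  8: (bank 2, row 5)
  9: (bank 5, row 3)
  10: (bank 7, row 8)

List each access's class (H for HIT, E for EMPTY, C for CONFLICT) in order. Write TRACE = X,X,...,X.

#0 (1,1) E
#1 (6,0) E
#2 (5,3) E
#3 (5,3) H  (was 3)
#4 (1,1) H  (was 1)
#5 (5,3) H  (was 3)
#6 (6,0) H  (was 0)
#7 (4,1) E
#8 (2,5) E
#9 (5,3) H  (was 3)
#10 (7,8) E

TRACE = E,E,E,H,H,H,H,E,E,H,E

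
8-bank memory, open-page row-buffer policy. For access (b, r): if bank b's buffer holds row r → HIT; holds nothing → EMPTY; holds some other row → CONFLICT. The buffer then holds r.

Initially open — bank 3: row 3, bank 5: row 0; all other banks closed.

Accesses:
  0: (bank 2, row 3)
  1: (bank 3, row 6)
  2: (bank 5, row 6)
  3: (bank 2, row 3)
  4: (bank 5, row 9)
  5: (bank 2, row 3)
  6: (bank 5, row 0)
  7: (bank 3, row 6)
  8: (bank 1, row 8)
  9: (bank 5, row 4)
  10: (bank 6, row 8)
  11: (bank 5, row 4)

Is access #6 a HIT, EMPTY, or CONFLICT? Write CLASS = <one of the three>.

CLASS = CONFLICT

  [0] b2 r3: no row ⇒ E
  [1] b3 r6: had r3 ⇒ C
  [2] b5 r6: had r0 ⇒ C
  [3] b2 r3: had r3 ⇒ H
  [4] b5 r9: had r6 ⇒ C
  [5] b2 r3: had r3 ⇒ H
  [6] b5 r0: had r9 ⇒ C
  [7] b3 r6: had r6 ⇒ H
  [8] b1 r8: no row ⇒ E
  [9] b5 r4: had r0 ⇒ C
  [10] b6 r8: no row ⇒ E
  [11] b5 r4: had r4 ⇒ H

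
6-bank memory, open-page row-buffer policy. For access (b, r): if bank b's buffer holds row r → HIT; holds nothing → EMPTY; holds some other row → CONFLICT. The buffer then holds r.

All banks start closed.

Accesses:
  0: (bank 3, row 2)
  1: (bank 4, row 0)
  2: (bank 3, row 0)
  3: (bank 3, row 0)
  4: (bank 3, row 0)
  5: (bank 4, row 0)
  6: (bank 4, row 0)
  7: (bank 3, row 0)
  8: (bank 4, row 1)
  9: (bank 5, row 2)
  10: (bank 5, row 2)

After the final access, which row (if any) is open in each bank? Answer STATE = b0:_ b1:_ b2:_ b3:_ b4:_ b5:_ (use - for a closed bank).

STATE = b0:- b1:- b2:- b3:0 b4:1 b5:2

#0 (3,2) E
#1 (4,0) E
#2 (3,0) C  (was 2)
#3 (3,0) H  (was 0)
#4 (3,0) H  (was 0)
#5 (4,0) H  (was 0)
#6 (4,0) H  (was 0)
#7 (3,0) H  (was 0)
#8 (4,1) C  (was 0)
#9 (5,2) E
#10 (5,2) H  (was 2)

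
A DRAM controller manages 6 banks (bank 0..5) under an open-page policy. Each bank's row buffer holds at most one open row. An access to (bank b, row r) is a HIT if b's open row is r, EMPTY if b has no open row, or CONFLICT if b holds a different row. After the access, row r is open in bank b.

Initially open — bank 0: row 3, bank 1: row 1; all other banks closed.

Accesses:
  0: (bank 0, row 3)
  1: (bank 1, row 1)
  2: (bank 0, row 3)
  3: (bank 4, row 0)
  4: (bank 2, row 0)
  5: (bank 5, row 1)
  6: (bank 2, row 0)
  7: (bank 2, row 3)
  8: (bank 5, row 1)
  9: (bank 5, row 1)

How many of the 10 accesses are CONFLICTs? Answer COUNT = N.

step 0: bank0 3->3 [HIT]
step 1: bank1 1->1 [HIT]
step 2: bank0 3->3 [HIT]
step 3: bank4 None->0 [EMPTY]
step 4: bank2 None->0 [EMPTY]
step 5: bank5 None->1 [EMPTY]
step 6: bank2 0->0 [HIT]
step 7: bank2 0->3 [CONFLICT]
step 8: bank5 1->1 [HIT]
step 9: bank5 1->1 [HIT]

COUNT = 1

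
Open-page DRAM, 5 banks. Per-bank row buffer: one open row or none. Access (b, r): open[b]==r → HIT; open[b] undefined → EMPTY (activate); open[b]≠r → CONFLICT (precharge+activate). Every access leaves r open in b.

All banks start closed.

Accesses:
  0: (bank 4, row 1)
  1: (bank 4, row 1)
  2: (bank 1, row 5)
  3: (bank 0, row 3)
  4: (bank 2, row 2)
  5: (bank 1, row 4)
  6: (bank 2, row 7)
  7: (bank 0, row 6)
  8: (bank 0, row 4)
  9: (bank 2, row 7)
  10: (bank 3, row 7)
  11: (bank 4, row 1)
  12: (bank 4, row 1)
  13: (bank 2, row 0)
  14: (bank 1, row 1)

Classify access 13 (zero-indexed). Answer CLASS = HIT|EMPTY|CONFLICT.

CLASS = CONFLICT

#0 (4,1) E
#1 (4,1) H  (was 1)
#2 (1,5) E
#3 (0,3) E
#4 (2,2) E
#5 (1,4) C  (was 5)
#6 (2,7) C  (was 2)
#7 (0,6) C  (was 3)
#8 (0,4) C  (was 6)
#9 (2,7) H  (was 7)
#10 (3,7) E
#11 (4,1) H  (was 1)
#12 (4,1) H  (was 1)
#13 (2,0) C  (was 7)
#14 (1,1) C  (was 4)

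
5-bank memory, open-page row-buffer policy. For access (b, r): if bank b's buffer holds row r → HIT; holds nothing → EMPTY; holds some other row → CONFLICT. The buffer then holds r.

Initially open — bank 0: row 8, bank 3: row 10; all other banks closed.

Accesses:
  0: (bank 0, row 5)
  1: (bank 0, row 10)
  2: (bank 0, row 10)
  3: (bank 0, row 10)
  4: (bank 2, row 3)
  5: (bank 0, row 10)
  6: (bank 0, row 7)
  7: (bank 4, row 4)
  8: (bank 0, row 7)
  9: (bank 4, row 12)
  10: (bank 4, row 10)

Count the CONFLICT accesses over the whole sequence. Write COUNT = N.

COUNT = 5

#0 (0,5) C  (was 8)
#1 (0,10) C  (was 5)
#2 (0,10) H  (was 10)
#3 (0,10) H  (was 10)
#4 (2,3) E
#5 (0,10) H  (was 10)
#6 (0,7) C  (was 10)
#7 (4,4) E
#8 (0,7) H  (was 7)
#9 (4,12) C  (was 4)
#10 (4,10) C  (was 12)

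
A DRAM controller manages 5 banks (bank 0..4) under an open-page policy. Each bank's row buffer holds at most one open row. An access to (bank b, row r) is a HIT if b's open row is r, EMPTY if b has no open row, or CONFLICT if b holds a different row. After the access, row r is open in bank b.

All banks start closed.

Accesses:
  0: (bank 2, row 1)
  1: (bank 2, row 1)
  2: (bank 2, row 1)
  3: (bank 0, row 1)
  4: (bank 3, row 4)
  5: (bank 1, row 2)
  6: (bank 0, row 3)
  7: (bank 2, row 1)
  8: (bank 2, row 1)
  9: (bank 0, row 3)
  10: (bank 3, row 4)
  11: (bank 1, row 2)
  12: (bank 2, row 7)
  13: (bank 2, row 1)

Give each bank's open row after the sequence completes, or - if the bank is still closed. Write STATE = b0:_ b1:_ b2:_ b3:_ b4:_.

STATE = b0:3 b1:2 b2:1 b3:4 b4:-

  [0] b2 r1: no row ⇒ E
  [1] b2 r1: had r1 ⇒ H
  [2] b2 r1: had r1 ⇒ H
  [3] b0 r1: no row ⇒ E
  [4] b3 r4: no row ⇒ E
  [5] b1 r2: no row ⇒ E
  [6] b0 r3: had r1 ⇒ C
  [7] b2 r1: had r1 ⇒ H
  [8] b2 r1: had r1 ⇒ H
  [9] b0 r3: had r3 ⇒ H
  [10] b3 r4: had r4 ⇒ H
  [11] b1 r2: had r2 ⇒ H
  [12] b2 r7: had r1 ⇒ C
  [13] b2 r1: had r7 ⇒ C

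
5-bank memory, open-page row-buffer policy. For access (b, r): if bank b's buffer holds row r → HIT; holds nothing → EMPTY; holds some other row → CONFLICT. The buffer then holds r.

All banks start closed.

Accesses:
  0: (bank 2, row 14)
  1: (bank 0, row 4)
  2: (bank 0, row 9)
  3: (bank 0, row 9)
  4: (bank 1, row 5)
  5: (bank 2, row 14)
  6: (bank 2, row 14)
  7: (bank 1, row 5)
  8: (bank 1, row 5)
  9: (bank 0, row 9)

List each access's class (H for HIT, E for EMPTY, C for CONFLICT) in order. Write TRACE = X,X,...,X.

#0 (2,14) E
#1 (0,4) E
#2 (0,9) C  (was 4)
#3 (0,9) H  (was 9)
#4 (1,5) E
#5 (2,14) H  (was 14)
#6 (2,14) H  (was 14)
#7 (1,5) H  (was 5)
#8 (1,5) H  (was 5)
#9 (0,9) H  (was 9)

TRACE = E,E,C,H,E,H,H,H,H,H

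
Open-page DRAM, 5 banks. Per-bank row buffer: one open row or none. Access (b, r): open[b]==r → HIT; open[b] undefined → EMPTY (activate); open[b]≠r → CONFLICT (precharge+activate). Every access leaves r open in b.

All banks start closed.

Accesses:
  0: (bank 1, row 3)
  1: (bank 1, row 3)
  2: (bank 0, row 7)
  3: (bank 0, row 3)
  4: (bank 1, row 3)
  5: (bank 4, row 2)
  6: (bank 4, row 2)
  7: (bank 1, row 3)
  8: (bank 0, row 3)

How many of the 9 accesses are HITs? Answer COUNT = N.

COUNT = 5

#0 (1,3) E
#1 (1,3) H  (was 3)
#2 (0,7) E
#3 (0,3) C  (was 7)
#4 (1,3) H  (was 3)
#5 (4,2) E
#6 (4,2) H  (was 2)
#7 (1,3) H  (was 3)
#8 (0,3) H  (was 3)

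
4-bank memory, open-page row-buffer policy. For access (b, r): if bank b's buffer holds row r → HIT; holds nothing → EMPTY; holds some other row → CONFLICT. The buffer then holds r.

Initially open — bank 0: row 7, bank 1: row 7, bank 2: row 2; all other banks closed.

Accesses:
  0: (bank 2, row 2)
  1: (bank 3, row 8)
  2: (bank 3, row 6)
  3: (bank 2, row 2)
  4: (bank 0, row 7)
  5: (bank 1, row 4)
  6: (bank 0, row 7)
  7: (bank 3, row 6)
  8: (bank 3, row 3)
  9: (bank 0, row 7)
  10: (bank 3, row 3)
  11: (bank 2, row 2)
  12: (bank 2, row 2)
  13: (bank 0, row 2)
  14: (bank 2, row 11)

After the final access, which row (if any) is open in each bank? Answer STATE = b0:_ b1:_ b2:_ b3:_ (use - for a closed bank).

#0 (2,2) H  (was 2)
#1 (3,8) E
#2 (3,6) C  (was 8)
#3 (2,2) H  (was 2)
#4 (0,7) H  (was 7)
#5 (1,4) C  (was 7)
#6 (0,7) H  (was 7)
#7 (3,6) H  (was 6)
#8 (3,3) C  (was 6)
#9 (0,7) H  (was 7)
#10 (3,3) H  (was 3)
#11 (2,2) H  (was 2)
#12 (2,2) H  (was 2)
#13 (0,2) C  (was 7)
#14 (2,11) C  (was 2)

STATE = b0:2 b1:4 b2:11 b3:3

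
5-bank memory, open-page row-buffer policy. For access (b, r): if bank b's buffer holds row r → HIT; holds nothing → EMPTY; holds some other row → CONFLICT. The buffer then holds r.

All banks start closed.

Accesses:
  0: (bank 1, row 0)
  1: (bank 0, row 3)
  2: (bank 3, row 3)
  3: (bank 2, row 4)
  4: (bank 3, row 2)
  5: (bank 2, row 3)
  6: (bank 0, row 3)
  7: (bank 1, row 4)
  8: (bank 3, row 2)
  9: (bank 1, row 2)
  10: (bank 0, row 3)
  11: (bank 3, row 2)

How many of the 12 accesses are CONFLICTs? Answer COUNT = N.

COUNT = 4

#0 (1,0) E
#1 (0,3) E
#2 (3,3) E
#3 (2,4) E
#4 (3,2) C  (was 3)
#5 (2,3) C  (was 4)
#6 (0,3) H  (was 3)
#7 (1,4) C  (was 0)
#8 (3,2) H  (was 2)
#9 (1,2) C  (was 4)
#10 (0,3) H  (was 3)
#11 (3,2) H  (was 2)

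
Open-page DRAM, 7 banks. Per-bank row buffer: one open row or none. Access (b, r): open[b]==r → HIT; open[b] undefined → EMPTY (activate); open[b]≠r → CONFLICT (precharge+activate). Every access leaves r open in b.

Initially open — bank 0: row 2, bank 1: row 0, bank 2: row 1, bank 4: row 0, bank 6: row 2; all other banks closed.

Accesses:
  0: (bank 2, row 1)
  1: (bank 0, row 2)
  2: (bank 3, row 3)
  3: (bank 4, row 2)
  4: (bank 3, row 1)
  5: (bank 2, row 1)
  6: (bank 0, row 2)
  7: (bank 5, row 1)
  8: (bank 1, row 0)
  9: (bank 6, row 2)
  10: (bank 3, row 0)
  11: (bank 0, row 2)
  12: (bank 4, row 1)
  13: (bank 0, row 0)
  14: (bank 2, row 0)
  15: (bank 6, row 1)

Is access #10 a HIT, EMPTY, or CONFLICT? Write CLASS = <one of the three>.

  [0] b2 r1: had r1 ⇒ H
  [1] b0 r2: had r2 ⇒ H
  [2] b3 r3: no row ⇒ E
  [3] b4 r2: had r0 ⇒ C
  [4] b3 r1: had r3 ⇒ C
  [5] b2 r1: had r1 ⇒ H
  [6] b0 r2: had r2 ⇒ H
  [7] b5 r1: no row ⇒ E
  [8] b1 r0: had r0 ⇒ H
  [9] b6 r2: had r2 ⇒ H
  [10] b3 r0: had r1 ⇒ C
  [11] b0 r2: had r2 ⇒ H
  [12] b4 r1: had r2 ⇒ C
  [13] b0 r0: had r2 ⇒ C
  [14] b2 r0: had r1 ⇒ C
  [15] b6 r1: had r2 ⇒ C

CLASS = CONFLICT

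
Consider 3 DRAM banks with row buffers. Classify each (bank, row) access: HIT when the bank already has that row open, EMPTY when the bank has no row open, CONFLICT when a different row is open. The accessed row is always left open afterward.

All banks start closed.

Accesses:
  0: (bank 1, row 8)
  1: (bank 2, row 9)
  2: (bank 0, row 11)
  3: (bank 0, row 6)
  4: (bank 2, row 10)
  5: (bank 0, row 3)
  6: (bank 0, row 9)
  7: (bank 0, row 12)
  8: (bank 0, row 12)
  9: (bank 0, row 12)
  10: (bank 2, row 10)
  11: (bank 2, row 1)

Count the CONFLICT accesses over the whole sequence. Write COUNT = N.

0: bank 1 row 8 — prev None → EMPTY
1: bank 2 row 9 — prev None → EMPTY
2: bank 0 row 11 — prev None → EMPTY
3: bank 0 row 6 — prev 11 → CONFLICT
4: bank 2 row 10 — prev 9 → CONFLICT
5: bank 0 row 3 — prev 6 → CONFLICT
6: bank 0 row 9 — prev 3 → CONFLICT
7: bank 0 row 12 — prev 9 → CONFLICT
8: bank 0 row 12 — prev 12 → HIT
9: bank 0 row 12 — prev 12 → HIT
10: bank 2 row 10 — prev 10 → HIT
11: bank 2 row 1 — prev 10 → CONFLICT

COUNT = 6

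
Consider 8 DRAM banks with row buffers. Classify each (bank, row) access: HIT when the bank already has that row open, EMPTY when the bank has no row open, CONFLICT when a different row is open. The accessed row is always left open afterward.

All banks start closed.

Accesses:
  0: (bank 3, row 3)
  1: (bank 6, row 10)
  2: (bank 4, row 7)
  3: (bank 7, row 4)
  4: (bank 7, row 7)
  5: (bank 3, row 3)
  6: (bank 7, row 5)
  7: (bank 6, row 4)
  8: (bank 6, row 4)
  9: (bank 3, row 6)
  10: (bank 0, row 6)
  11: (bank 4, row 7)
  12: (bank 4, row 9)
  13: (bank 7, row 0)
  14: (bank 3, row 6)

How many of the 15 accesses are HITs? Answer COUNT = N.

step 0: bank3 None->3 [EMPTY]
step 1: bank6 None->10 [EMPTY]
step 2: bank4 None->7 [EMPTY]
step 3: bank7 None->4 [EMPTY]
step 4: bank7 4->7 [CONFLICT]
step 5: bank3 3->3 [HIT]
step 6: bank7 7->5 [CONFLICT]
step 7: bank6 10->4 [CONFLICT]
step 8: bank6 4->4 [HIT]
step 9: bank3 3->6 [CONFLICT]
step 10: bank0 None->6 [EMPTY]
step 11: bank4 7->7 [HIT]
step 12: bank4 7->9 [CONFLICT]
step 13: bank7 5->0 [CONFLICT]
step 14: bank3 6->6 [HIT]

COUNT = 4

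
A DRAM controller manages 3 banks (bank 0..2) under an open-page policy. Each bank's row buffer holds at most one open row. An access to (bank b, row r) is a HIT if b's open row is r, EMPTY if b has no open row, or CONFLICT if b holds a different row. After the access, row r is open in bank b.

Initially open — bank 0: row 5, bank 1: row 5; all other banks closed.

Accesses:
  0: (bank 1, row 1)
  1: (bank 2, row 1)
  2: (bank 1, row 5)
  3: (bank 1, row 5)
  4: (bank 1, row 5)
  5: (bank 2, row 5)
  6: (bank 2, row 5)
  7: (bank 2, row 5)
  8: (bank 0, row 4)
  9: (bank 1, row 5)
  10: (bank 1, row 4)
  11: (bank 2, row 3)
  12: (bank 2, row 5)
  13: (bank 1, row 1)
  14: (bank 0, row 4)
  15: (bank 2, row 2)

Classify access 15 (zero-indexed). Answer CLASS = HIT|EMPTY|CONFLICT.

CLASS = CONFLICT

step 0: bank1 5->1 [CONFLICT]
step 1: bank2 None->1 [EMPTY]
step 2: bank1 1->5 [CONFLICT]
step 3: bank1 5->5 [HIT]
step 4: bank1 5->5 [HIT]
step 5: bank2 1->5 [CONFLICT]
step 6: bank2 5->5 [HIT]
step 7: bank2 5->5 [HIT]
step 8: bank0 5->4 [CONFLICT]
step 9: bank1 5->5 [HIT]
step 10: bank1 5->4 [CONFLICT]
step 11: bank2 5->3 [CONFLICT]
step 12: bank2 3->5 [CONFLICT]
step 13: bank1 4->1 [CONFLICT]
step 14: bank0 4->4 [HIT]
step 15: bank2 5->2 [CONFLICT]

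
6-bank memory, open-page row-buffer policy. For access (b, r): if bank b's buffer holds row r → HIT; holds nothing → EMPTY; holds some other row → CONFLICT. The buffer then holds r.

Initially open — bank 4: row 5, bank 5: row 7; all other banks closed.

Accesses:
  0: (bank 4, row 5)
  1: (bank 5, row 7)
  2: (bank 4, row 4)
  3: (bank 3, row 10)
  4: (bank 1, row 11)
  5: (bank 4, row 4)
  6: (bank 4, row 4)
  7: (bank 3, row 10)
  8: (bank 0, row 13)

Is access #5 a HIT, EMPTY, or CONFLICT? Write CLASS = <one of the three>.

CLASS = HIT

#0 (4,5) H  (was 5)
#1 (5,7) H  (was 7)
#2 (4,4) C  (was 5)
#3 (3,10) E
#4 (1,11) E
#5 (4,4) H  (was 4)
#6 (4,4) H  (was 4)
#7 (3,10) H  (was 10)
#8 (0,13) E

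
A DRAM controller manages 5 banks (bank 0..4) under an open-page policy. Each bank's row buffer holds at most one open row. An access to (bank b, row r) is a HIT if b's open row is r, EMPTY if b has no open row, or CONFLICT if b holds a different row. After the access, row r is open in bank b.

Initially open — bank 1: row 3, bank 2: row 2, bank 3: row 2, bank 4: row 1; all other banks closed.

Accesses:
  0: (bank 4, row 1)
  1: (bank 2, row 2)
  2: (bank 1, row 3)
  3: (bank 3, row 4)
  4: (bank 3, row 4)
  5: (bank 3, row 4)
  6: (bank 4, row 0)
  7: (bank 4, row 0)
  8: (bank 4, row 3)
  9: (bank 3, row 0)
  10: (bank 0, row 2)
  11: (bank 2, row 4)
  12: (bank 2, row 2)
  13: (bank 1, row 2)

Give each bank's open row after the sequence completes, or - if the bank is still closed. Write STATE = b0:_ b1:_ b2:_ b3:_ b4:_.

  [0] b4 r1: had r1 ⇒ H
  [1] b2 r2: had r2 ⇒ H
  [2] b1 r3: had r3 ⇒ H
  [3] b3 r4: had r2 ⇒ C
  [4] b3 r4: had r4 ⇒ H
  [5] b3 r4: had r4 ⇒ H
  [6] b4 r0: had r1 ⇒ C
  [7] b4 r0: had r0 ⇒ H
  [8] b4 r3: had r0 ⇒ C
  [9] b3 r0: had r4 ⇒ C
  [10] b0 r2: no row ⇒ E
  [11] b2 r4: had r2 ⇒ C
  [12] b2 r2: had r4 ⇒ C
  [13] b1 r2: had r3 ⇒ C

STATE = b0:2 b1:2 b2:2 b3:0 b4:3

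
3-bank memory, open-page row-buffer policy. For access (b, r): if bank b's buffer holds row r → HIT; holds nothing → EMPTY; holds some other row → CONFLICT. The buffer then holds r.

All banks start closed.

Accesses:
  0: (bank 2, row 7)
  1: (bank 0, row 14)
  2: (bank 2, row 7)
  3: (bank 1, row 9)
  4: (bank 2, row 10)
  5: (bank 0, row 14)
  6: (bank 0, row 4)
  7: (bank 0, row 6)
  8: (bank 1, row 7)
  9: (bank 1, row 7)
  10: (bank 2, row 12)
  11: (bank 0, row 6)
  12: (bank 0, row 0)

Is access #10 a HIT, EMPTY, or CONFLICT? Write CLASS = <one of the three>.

  [0] b2 r7: no row ⇒ E
  [1] b0 r14: no row ⇒ E
  [2] b2 r7: had r7 ⇒ H
  [3] b1 r9: no row ⇒ E
  [4] b2 r10: had r7 ⇒ C
  [5] b0 r14: had r14 ⇒ H
  [6] b0 r4: had r14 ⇒ C
  [7] b0 r6: had r4 ⇒ C
  [8] b1 r7: had r9 ⇒ C
  [9] b1 r7: had r7 ⇒ H
  [10] b2 r12: had r10 ⇒ C
  [11] b0 r6: had r6 ⇒ H
  [12] b0 r0: had r6 ⇒ C

CLASS = CONFLICT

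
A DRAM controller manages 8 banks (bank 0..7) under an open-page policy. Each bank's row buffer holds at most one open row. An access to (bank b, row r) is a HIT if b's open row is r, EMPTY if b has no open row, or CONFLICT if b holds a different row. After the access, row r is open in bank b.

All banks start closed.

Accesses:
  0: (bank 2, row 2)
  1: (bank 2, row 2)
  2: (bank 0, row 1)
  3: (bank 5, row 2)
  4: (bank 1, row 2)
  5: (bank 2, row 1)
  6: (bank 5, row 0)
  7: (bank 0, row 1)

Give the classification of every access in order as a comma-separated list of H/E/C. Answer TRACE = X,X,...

TRACE = E,H,E,E,E,C,C,H

0: bank 2 row 2 — prev None → EMPTY
1: bank 2 row 2 — prev 2 → HIT
2: bank 0 row 1 — prev None → EMPTY
3: bank 5 row 2 — prev None → EMPTY
4: bank 1 row 2 — prev None → EMPTY
5: bank 2 row 1 — prev 2 → CONFLICT
6: bank 5 row 0 — prev 2 → CONFLICT
7: bank 0 row 1 — prev 1 → HIT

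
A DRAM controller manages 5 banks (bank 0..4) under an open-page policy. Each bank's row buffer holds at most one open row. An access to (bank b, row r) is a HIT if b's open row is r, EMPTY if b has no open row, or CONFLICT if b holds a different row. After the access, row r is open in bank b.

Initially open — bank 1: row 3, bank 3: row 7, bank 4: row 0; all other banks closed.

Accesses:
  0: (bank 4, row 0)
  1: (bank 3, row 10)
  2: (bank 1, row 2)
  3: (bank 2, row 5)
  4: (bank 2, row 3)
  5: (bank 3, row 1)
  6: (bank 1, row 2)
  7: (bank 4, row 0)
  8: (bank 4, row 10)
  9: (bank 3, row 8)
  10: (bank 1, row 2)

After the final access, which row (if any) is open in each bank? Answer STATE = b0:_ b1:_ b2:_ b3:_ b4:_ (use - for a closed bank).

STATE = b0:- b1:2 b2:3 b3:8 b4:10

#0 (4,0) H  (was 0)
#1 (3,10) C  (was 7)
#2 (1,2) C  (was 3)
#3 (2,5) E
#4 (2,3) C  (was 5)
#5 (3,1) C  (was 10)
#6 (1,2) H  (was 2)
#7 (4,0) H  (was 0)
#8 (4,10) C  (was 0)
#9 (3,8) C  (was 1)
#10 (1,2) H  (was 2)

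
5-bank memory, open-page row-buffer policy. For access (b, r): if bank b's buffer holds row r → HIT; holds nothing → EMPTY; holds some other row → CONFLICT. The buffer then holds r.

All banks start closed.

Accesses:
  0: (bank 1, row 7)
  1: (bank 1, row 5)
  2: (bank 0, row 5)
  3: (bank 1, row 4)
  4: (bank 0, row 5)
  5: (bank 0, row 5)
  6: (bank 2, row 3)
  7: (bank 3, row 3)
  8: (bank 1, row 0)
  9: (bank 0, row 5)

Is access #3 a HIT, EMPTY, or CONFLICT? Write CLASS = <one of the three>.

CLASS = CONFLICT

  [0] b1 r7: no row ⇒ E
  [1] b1 r5: had r7 ⇒ C
  [2] b0 r5: no row ⇒ E
  [3] b1 r4: had r5 ⇒ C
  [4] b0 r5: had r5 ⇒ H
  [5] b0 r5: had r5 ⇒ H
  [6] b2 r3: no row ⇒ E
  [7] b3 r3: no row ⇒ E
  [8] b1 r0: had r4 ⇒ C
  [9] b0 r5: had r5 ⇒ H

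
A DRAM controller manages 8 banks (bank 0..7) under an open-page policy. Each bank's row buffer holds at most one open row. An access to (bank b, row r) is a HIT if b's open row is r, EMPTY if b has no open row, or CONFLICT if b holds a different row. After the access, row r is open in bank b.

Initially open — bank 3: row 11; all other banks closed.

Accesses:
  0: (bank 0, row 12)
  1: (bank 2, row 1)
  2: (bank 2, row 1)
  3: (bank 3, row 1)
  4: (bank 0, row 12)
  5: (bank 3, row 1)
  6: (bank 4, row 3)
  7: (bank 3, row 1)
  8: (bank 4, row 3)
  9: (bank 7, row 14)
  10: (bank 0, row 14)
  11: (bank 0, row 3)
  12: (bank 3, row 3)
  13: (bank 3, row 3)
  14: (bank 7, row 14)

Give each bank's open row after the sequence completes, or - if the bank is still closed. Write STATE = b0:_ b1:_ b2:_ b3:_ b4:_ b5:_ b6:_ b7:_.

STATE = b0:3 b1:- b2:1 b3:3 b4:3 b5:- b6:- b7:14

step 0: bank0 None->12 [EMPTY]
step 1: bank2 None->1 [EMPTY]
step 2: bank2 1->1 [HIT]
step 3: bank3 11->1 [CONFLICT]
step 4: bank0 12->12 [HIT]
step 5: bank3 1->1 [HIT]
step 6: bank4 None->3 [EMPTY]
step 7: bank3 1->1 [HIT]
step 8: bank4 3->3 [HIT]
step 9: bank7 None->14 [EMPTY]
step 10: bank0 12->14 [CONFLICT]
step 11: bank0 14->3 [CONFLICT]
step 12: bank3 1->3 [CONFLICT]
step 13: bank3 3->3 [HIT]
step 14: bank7 14->14 [HIT]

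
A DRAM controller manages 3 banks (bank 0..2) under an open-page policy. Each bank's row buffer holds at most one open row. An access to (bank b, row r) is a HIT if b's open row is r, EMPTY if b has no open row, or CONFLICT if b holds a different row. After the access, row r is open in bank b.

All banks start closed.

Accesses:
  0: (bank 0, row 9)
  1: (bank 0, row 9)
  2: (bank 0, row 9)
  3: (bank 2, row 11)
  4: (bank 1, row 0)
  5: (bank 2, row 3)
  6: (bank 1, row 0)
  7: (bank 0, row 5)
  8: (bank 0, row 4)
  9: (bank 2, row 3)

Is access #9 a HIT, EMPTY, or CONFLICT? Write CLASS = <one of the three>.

#0 (0,9) E
#1 (0,9) H  (was 9)
#2 (0,9) H  (was 9)
#3 (2,11) E
#4 (1,0) E
#5 (2,3) C  (was 11)
#6 (1,0) H  (was 0)
#7 (0,5) C  (was 9)
#8 (0,4) C  (was 5)
#9 (2,3) H  (was 3)

CLASS = HIT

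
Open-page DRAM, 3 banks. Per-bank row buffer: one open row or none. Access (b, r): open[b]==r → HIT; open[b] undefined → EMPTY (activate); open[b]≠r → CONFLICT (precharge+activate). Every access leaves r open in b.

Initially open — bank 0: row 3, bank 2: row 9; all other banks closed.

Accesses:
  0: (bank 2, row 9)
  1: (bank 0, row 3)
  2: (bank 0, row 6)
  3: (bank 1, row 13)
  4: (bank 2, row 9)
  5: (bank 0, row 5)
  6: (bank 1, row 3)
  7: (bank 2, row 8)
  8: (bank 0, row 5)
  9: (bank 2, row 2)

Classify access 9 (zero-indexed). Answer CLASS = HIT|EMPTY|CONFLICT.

step 0: bank2 9->9 [HIT]
step 1: bank0 3->3 [HIT]
step 2: bank0 3->6 [CONFLICT]
step 3: bank1 None->13 [EMPTY]
step 4: bank2 9->9 [HIT]
step 5: bank0 6->5 [CONFLICT]
step 6: bank1 13->3 [CONFLICT]
step 7: bank2 9->8 [CONFLICT]
step 8: bank0 5->5 [HIT]
step 9: bank2 8->2 [CONFLICT]

CLASS = CONFLICT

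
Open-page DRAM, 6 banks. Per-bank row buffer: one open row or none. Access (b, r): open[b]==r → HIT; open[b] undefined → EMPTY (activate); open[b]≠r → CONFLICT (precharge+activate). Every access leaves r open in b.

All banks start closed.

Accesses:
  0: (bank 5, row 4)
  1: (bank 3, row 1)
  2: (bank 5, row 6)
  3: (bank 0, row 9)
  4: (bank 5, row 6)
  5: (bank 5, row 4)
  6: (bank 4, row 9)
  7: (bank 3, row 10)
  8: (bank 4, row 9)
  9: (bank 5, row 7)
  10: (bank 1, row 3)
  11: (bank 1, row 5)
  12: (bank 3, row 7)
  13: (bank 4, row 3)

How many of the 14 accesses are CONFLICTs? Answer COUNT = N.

0: bank 5 row 4 — prev None → EMPTY
1: bank 3 row 1 — prev None → EMPTY
2: bank 5 row 6 — prev 4 → CONFLICT
3: bank 0 row 9 — prev None → EMPTY
4: bank 5 row 6 — prev 6 → HIT
5: bank 5 row 4 — prev 6 → CONFLICT
6: bank 4 row 9 — prev None → EMPTY
7: bank 3 row 10 — prev 1 → CONFLICT
8: bank 4 row 9 — prev 9 → HIT
9: bank 5 row 7 — prev 4 → CONFLICT
10: bank 1 row 3 — prev None → EMPTY
11: bank 1 row 5 — prev 3 → CONFLICT
12: bank 3 row 7 — prev 10 → CONFLICT
13: bank 4 row 3 — prev 9 → CONFLICT

COUNT = 7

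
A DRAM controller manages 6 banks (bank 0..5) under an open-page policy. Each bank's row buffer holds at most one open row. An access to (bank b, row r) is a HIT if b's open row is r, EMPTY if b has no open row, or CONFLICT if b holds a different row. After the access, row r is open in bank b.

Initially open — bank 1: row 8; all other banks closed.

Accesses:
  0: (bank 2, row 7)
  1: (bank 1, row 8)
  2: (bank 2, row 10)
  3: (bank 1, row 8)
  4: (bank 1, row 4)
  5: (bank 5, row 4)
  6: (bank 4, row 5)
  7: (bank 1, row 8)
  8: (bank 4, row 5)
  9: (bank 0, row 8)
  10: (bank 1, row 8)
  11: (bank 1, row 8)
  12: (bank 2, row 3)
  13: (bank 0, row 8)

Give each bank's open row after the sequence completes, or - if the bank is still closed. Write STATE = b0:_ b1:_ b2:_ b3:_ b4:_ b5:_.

#0 (2,7) E
#1 (1,8) H  (was 8)
#2 (2,10) C  (was 7)
#3 (1,8) H  (was 8)
#4 (1,4) C  (was 8)
#5 (5,4) E
#6 (4,5) E
#7 (1,8) C  (was 4)
#8 (4,5) H  (was 5)
#9 (0,8) E
#10 (1,8) H  (was 8)
#11 (1,8) H  (was 8)
#12 (2,3) C  (was 10)
#13 (0,8) H  (was 8)

STATE = b0:8 b1:8 b2:3 b3:- b4:5 b5:4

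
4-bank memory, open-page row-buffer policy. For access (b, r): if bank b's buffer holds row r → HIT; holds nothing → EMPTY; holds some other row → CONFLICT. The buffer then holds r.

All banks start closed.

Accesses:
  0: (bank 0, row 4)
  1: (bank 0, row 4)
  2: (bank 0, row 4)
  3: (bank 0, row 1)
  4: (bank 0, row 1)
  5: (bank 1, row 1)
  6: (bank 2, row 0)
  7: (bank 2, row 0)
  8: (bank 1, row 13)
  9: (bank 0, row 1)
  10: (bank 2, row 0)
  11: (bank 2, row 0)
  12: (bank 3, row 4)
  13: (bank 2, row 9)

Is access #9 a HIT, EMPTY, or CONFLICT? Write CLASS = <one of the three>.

CLASS = HIT

0: bank 0 row 4 — prev None → EMPTY
1: bank 0 row 4 — prev 4 → HIT
2: bank 0 row 4 — prev 4 → HIT
3: bank 0 row 1 — prev 4 → CONFLICT
4: bank 0 row 1 — prev 1 → HIT
5: bank 1 row 1 — prev None → EMPTY
6: bank 2 row 0 — prev None → EMPTY
7: bank 2 row 0 — prev 0 → HIT
8: bank 1 row 13 — prev 1 → CONFLICT
9: bank 0 row 1 — prev 1 → HIT
10: bank 2 row 0 — prev 0 → HIT
11: bank 2 row 0 — prev 0 → HIT
12: bank 3 row 4 — prev None → EMPTY
13: bank 2 row 9 — prev 0 → CONFLICT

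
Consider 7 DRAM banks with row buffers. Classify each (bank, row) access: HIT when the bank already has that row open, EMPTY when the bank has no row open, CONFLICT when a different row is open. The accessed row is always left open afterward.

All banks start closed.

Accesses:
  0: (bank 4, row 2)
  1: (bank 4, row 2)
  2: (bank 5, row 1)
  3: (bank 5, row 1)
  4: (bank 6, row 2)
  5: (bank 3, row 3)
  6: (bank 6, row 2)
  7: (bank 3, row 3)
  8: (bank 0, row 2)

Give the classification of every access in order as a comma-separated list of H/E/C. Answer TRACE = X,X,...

TRACE = E,H,E,H,E,E,H,H,E

step 0: bank4 None->2 [EMPTY]
step 1: bank4 2->2 [HIT]
step 2: bank5 None->1 [EMPTY]
step 3: bank5 1->1 [HIT]
step 4: bank6 None->2 [EMPTY]
step 5: bank3 None->3 [EMPTY]
step 6: bank6 2->2 [HIT]
step 7: bank3 3->3 [HIT]
step 8: bank0 None->2 [EMPTY]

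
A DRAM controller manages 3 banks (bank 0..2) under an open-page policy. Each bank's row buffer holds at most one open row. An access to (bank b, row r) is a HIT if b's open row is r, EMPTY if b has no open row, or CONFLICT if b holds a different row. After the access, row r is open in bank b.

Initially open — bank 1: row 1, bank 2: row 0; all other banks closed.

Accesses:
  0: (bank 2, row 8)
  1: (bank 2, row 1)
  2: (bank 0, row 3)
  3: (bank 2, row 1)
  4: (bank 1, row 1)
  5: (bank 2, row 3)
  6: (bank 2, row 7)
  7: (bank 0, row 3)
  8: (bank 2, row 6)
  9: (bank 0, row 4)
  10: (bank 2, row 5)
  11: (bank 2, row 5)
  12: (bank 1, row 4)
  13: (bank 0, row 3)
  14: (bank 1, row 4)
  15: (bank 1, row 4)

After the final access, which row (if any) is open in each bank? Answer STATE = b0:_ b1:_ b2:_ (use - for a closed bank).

STATE = b0:3 b1:4 b2:5

0: bank 2 row 8 — prev 0 → CONFLICT
1: bank 2 row 1 — prev 8 → CONFLICT
2: bank 0 row 3 — prev None → EMPTY
3: bank 2 row 1 — prev 1 → HIT
4: bank 1 row 1 — prev 1 → HIT
5: bank 2 row 3 — prev 1 → CONFLICT
6: bank 2 row 7 — prev 3 → CONFLICT
7: bank 0 row 3 — prev 3 → HIT
8: bank 2 row 6 — prev 7 → CONFLICT
9: bank 0 row 4 — prev 3 → CONFLICT
10: bank 2 row 5 — prev 6 → CONFLICT
11: bank 2 row 5 — prev 5 → HIT
12: bank 1 row 4 — prev 1 → CONFLICT
13: bank 0 row 3 — prev 4 → CONFLICT
14: bank 1 row 4 — prev 4 → HIT
15: bank 1 row 4 — prev 4 → HIT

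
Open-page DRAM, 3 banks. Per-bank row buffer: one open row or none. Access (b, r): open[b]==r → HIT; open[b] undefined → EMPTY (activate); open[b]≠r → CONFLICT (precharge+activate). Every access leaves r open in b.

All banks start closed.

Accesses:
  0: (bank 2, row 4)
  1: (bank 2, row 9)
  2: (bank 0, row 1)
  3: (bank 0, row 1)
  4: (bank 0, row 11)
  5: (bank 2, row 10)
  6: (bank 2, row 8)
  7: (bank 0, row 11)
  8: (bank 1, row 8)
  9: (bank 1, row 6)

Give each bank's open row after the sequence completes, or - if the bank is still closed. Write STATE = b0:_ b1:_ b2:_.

step 0: bank2 None->4 [EMPTY]
step 1: bank2 4->9 [CONFLICT]
step 2: bank0 None->1 [EMPTY]
step 3: bank0 1->1 [HIT]
step 4: bank0 1->11 [CONFLICT]
step 5: bank2 9->10 [CONFLICT]
step 6: bank2 10->8 [CONFLICT]
step 7: bank0 11->11 [HIT]
step 8: bank1 None->8 [EMPTY]
step 9: bank1 8->6 [CONFLICT]

STATE = b0:11 b1:6 b2:8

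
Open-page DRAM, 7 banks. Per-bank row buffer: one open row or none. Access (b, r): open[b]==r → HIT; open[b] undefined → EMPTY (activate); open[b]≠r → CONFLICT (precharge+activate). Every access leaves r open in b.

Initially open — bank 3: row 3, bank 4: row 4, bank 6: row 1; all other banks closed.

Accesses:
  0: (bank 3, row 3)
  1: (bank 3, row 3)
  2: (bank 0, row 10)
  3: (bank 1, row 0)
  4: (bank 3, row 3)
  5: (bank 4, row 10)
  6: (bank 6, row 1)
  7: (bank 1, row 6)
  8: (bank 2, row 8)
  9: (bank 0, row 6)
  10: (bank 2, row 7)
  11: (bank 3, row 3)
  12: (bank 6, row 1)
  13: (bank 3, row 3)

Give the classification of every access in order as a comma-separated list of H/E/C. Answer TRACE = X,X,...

step 0: bank3 3->3 [HIT]
step 1: bank3 3->3 [HIT]
step 2: bank0 None->10 [EMPTY]
step 3: bank1 None->0 [EMPTY]
step 4: bank3 3->3 [HIT]
step 5: bank4 4->10 [CONFLICT]
step 6: bank6 1->1 [HIT]
step 7: bank1 0->6 [CONFLICT]
step 8: bank2 None->8 [EMPTY]
step 9: bank0 10->6 [CONFLICT]
step 10: bank2 8->7 [CONFLICT]
step 11: bank3 3->3 [HIT]
step 12: bank6 1->1 [HIT]
step 13: bank3 3->3 [HIT]

TRACE = H,H,E,E,H,C,H,C,E,C,C,H,H,H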